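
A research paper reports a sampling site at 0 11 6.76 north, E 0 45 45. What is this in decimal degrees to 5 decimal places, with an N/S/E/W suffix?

Latitude: 0° + 11/60 + 6.76/3600 = 0 + 0.183333 + 0.001878 = 0.185211
Lon: 0 + 45/60 + 45/3600 = 0.762500

0.18521° N, 0.76250° E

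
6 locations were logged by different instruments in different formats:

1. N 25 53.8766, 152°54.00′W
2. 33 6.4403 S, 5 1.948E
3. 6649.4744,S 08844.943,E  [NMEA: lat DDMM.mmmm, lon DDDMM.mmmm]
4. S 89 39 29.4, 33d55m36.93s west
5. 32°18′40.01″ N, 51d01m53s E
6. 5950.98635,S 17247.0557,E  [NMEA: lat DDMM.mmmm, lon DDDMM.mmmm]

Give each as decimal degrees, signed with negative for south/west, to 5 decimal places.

Point 1:
  Latitude: 25 + 53.8766/60 = 25.897943
  N → positive
  Lon: 54′ = 0.900000°; total 152.900000
  W ⇒ negate
Point 2:
  Latitude: 33 + 6.4403/60 = 33.107338
  S ⇒ negate
  Longitude: 5 + 1.948/60 = 5.032467
  E → positive
Point 3:
  φ: degrees = first 2 digits = 66, minutes = 49.4744; 66 + 49.4744/60 = 66.824573
  S → negative
  Lon: degrees = first 3 digits = 88, minutes = 44.943; 88 + 44.943/60 = 88.749050
  E ⇒ keep positive
Point 4:
  Latitude: 39′ + 29.4″ = 39.49000′; 89 + 39.49000/60 = 89.658167
  S → negative
  Longitude: 33° + 55/60 + 36.93/3600 = 33 + 0.916667 + 0.010258 = 33.926925
  hemisphere W, so the sign is −
Point 5:
  Lat: 18′ + 40.01″ = 18.66683′; 32 + 18.66683/60 = 32.311114
  N → positive
  Longitude: 51 + 1/60 + 53/3600 = 51.031389
  E → positive
Point 6:
  Lat: degrees = first 2 digits = 59, minutes = 50.98635; 59 + 50.98635/60 = 59.849773
  S ⇒ negate
  Longitude: split at 3 digits → 172° and 47.0557′; 172 + 47.0557/60 = 172.784262
  E ⇒ keep positive

1. 25.89794, -152.90000
2. -33.10734, 5.03247
3. -66.82457, 88.74905
4. -89.65817, -33.92693
5. 32.31111, 51.03139
6. -59.84977, 172.78426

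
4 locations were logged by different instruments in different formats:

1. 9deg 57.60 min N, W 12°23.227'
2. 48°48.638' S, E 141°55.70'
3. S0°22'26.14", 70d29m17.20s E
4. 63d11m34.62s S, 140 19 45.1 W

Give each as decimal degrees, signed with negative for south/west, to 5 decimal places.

Point 1:
  φ: 9 + 57.6/60 = 9.960000
  N → positive
  Longitude: 12 + 23.227/60 = 12.387117
  hemisphere W, so the sign is −
Point 2:
  Latitude: 48 + 48.638/60 = 48.810633
  S → negative
  Longitude: 141 + 55.7/60 = 141.928333
  E ⇒ keep positive
Point 3:
  Lat: 0° + 22/60 + 26.14/3600 = 0 + 0.366667 + 0.007261 = 0.373928
  S → negative
  λ: 70° + 29/60 + 17.2/3600 = 70 + 0.483333 + 0.004778 = 70.488111
  E → positive
Point 4:
  Lat: 63 + 11/60 + 34.62/3600 = 63.192950
  hemisphere S, so the sign is −
  λ: 140 + 19/60 + 45.1/3600 = 140.329194
  hemisphere W, so the sign is −

1. 9.96000, -12.38712
2. -48.81063, 141.92833
3. -0.37393, 70.48811
4. -63.19295, -140.32919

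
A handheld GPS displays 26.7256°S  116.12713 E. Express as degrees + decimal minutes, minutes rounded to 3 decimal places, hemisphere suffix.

26° 43.536′ S, 116° 7.628′ E

φ: 26° + 0.725600 × 60 = 26° 43.53600′
λ: fractional part 0.127130 → 7.62780 minutes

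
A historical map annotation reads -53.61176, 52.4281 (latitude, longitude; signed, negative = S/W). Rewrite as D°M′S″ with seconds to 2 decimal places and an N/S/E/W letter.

53°36′42.34″ S, 52°25′41.16″ E

Latitude is negative → S; |value| = 53.611760
Latitude: whole degrees 53; 36.70560′ → 36′ and 42.3360″
Lon: 0.428100° → 25.68600′; 0.68600 × 60 = 41.1600″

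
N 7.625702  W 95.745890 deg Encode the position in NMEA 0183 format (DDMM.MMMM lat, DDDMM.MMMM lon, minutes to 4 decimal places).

Latitude: 7° + 0.625702 × 60 = 7° 37.542120′
Lon: fractional part 0.745890 → 44.753400 minutes

0737.5421,N / 09544.7534,W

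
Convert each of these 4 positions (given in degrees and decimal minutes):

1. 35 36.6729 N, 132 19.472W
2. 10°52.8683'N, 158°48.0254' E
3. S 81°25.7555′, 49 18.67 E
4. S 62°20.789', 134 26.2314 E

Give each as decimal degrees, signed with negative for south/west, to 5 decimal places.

1. 35.61122, -132.32453
2. 10.88114, 158.80042
3. -81.42926, 49.31117
4. -62.34648, 134.43719

Point 1:
  Latitude: 35 + 36.6729/60 = 35.611215
  N ⇒ keep positive
  λ: 19.472′ = 0.324533°; total 132.324533
  W ⇒ negate
Point 2:
  Lat: 52.8683′ = 0.881138°; total 10.881138
  N ⇒ keep positive
  Lon: 158 + 48.0254/60 = 158.800423
  E → positive
Point 3:
  φ: 81 + 25.7555/60 = 81.429258
  S → negative
  Lon: 49 + 18.67/60 = 49.311167
  E → positive
Point 4:
  φ: 62 + 20.789/60 = 62.346483
  hemisphere S, so the sign is −
  Longitude: 134 + 26.2314/60 = 134.437190
  E ⇒ keep positive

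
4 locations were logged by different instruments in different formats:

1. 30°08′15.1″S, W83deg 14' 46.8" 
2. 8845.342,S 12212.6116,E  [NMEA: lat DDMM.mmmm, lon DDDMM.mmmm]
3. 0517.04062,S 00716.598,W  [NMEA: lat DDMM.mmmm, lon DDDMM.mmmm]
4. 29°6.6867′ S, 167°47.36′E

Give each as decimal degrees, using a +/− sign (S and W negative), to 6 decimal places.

1. -30.137528, -83.246333
2. -88.755700, 122.210193
3. -5.284010, -7.276633
4. -29.111445, 167.789333

Point 1:
  φ: 30° + 8/60 + 15.1/3600 = 30 + 0.133333 + 0.004194 = 30.1375278
  S ⇒ negate
  λ: 83° + 14/60 + 46.8/3600 = 83 + 0.233333 + 0.013000 = 83.2463333
  W → negative
Point 2:
  Lat: degrees = first 2 digits = 88, minutes = 45.342; 88 + 45.342/60 = 88.7557000
  S ⇒ negate
  Longitude: degrees = first 3 digits = 122, minutes = 12.6116; 122 + 12.6116/60 = 122.2101933
  E → positive
Point 3:
  Lat: degrees = first 2 digits = 5, minutes = 17.04062; 5 + 17.04062/60 = 5.2840103
  S → negative
  Longitude: split at 3 digits → 007° and 16.598′; 7 + 16.598/60 = 7.2766333
  W → negative
Point 4:
  Lat: 6.6867′ = 0.111445°; total 29.1114450
  S → negative
  λ: 167 + 47.36/60 = 167.7893333
  E ⇒ keep positive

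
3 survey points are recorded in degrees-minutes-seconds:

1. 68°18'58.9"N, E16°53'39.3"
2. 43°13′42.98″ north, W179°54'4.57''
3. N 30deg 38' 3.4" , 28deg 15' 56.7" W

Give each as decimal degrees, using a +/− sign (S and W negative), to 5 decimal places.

1. 68.31636, 16.89425
2. 43.22861, -179.90127
3. 30.63428, -28.26575

Point 1:
  φ: 68° + 18/60 + 58.9/3600 = 68 + 0.300000 + 0.016361 = 68.316361
  N → positive
  λ: 16° + 53/60 + 39.3/3600 = 16 + 0.883333 + 0.010917 = 16.894250
  E → positive
Point 2:
  φ: 13′ + 42.98″ = 13.71633′; 43 + 13.71633/60 = 43.228606
  N → positive
  λ: 54′ + 4.57″ = 54.07617′; 179 + 54.07617/60 = 179.901269
  W → negative
Point 3:
  Lat: 38′ + 3.4″ = 38.05667′; 30 + 38.05667/60 = 30.634278
  N → positive
  Longitude: 28 + 15/60 + 56.7/3600 = 28.265750
  hemisphere W, so the sign is −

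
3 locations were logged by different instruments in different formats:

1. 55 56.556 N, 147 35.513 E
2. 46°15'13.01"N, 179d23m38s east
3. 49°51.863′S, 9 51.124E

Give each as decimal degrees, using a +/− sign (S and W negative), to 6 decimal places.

1. 55.942600, 147.591883
2. 46.253614, 179.393889
3. -49.864383, 9.852067

Point 1:
  Latitude: 55 + 56.556/60 = 55.9426000
  N → positive
  Longitude: 147 + 35.513/60 = 147.5918833
  E ⇒ keep positive
Point 2:
  Lat: 15′ + 13.01″ = 15.21683′; 46 + 15.21683/60 = 46.2536139
  N ⇒ keep positive
  Longitude: 179° + 23/60 + 38/3600 = 179 + 0.383333 + 0.010556 = 179.3938889
  E → positive
Point 3:
  Lat: 51.863′ = 0.864383°; total 49.8643833
  hemisphere S, so the sign is −
  Longitude: 51.124′ = 0.852067°; total 9.8520667
  E ⇒ keep positive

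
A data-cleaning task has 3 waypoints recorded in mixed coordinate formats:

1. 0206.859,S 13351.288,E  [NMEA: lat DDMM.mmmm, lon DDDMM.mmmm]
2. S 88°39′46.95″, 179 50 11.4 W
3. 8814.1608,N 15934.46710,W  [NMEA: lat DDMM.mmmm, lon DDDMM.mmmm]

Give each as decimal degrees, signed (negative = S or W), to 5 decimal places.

Point 1:
  Latitude: split at 2 digits → 02° and 6.859′; 2 + 6.859/60 = 2.114317
  S → negative
  λ: split at 3 digits → 133° and 51.288′; 133 + 51.288/60 = 133.854800
  E → positive
Point 2:
  φ: 88° + 39/60 + 46.95/3600 = 88 + 0.650000 + 0.013042 = 88.663042
  S ⇒ negate
  Longitude: 179 + 50/60 + 11.4/3600 = 179.836500
  hemisphere W, so the sign is −
Point 3:
  Latitude: degrees = first 2 digits = 88, minutes = 14.1608; 88 + 14.1608/60 = 88.236013
  N → positive
  Lon: degrees = first 3 digits = 159, minutes = 34.4671; 159 + 34.4671/60 = 159.574452
  W → negative

1. -2.11432, 133.85480
2. -88.66304, -179.83650
3. 88.23601, -159.57445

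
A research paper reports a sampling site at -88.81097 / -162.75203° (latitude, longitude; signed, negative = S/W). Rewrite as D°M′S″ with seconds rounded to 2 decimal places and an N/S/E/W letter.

Latitude is negative → S; |value| = 88.810970
Lat: whole degrees 88; 48.65820′ → 48′ and 39.4920″
Longitude is negative → W; |value| = 162.752030
Longitude: 0.752030 × 60 = 45.12180′ → 45′, remainder × 60 = 7.3080″

88°48′39.49″ S, 162°45′7.31″ W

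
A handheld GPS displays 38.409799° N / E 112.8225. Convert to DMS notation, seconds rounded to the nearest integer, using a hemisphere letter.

38°24′35″ N, 112°49′21″ E

Latitude: whole degrees 38; 24.58794′ → 24′ and 35.28″
Lon: whole degrees 112; 49.35000′ → 49′ and 21.00″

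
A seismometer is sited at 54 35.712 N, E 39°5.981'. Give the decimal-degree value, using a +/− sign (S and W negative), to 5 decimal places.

54.59520, 39.09968

Latitude: 35.712′ = 0.595200°; total 54.595200
N ⇒ keep positive
Longitude: 5.981′ = 0.099683°; total 39.099683
E ⇒ keep positive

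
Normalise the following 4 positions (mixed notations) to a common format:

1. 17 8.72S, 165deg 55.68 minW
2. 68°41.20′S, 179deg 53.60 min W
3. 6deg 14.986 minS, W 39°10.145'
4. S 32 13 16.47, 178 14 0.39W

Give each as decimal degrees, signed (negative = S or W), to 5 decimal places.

1. -17.14533, -165.92800
2. -68.68667, -179.89333
3. -6.24977, -39.16908
4. -32.22124, -178.23344

Point 1:
  Latitude: 8.72′ = 0.145333°; total 17.145333
  hemisphere S, so the sign is −
  Lon: 55.68′ = 0.928000°; total 165.928000
  hemisphere W, so the sign is −
Point 2:
  φ: 41.2′ = 0.686667°; total 68.686667
  S → negative
  Longitude: 179 + 53.6/60 = 179.893333
  hemisphere W, so the sign is −
Point 3:
  φ: 6 + 14.986/60 = 6.249767
  hemisphere S, so the sign is −
  Lon: 39 + 10.145/60 = 39.169083
  W ⇒ negate
Point 4:
  Lat: 13′ + 16.47″ = 13.27450′; 32 + 13.27450/60 = 32.221242
  S ⇒ negate
  Lon: 178° + 14/60 + 0.39/3600 = 178 + 0.233333 + 0.000108 = 178.233442
  hemisphere W, so the sign is −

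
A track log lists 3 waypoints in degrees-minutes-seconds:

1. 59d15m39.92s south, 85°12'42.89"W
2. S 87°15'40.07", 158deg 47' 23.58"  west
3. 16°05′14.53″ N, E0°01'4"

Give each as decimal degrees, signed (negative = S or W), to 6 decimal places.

Point 1:
  Lat: 59 + 15/60 + 39.92/3600 = 59.2610889
  hemisphere S, so the sign is −
  Longitude: 85 + 12/60 + 42.89/3600 = 85.2119139
  hemisphere W, so the sign is −
Point 2:
  Lat: 87° + 15/60 + 40.07/3600 = 87 + 0.250000 + 0.011131 = 87.2611306
  S → negative
  λ: 47′ + 23.58″ = 47.39300′; 158 + 47.39300/60 = 158.7898833
  W ⇒ negate
Point 3:
  Lat: 16° + 5/60 + 14.53/3600 = 16 + 0.083333 + 0.004036 = 16.0873694
  N → positive
  λ: 0 + 1/60 + 4/3600 = 0.0177778
  E → positive

1. -59.261089, -85.211914
2. -87.261131, -158.789883
3. 16.087369, 0.017778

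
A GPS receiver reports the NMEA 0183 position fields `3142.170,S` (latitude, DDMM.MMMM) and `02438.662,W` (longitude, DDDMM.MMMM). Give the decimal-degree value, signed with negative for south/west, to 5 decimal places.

-31.70283, -24.64437

Lat: degrees = first 2 digits = 31, minutes = 42.17; 31 + 42.17/60 = 31.702833
hemisphere S, so the sign is −
Longitude: split at 3 digits → 024° and 38.662′; 24 + 38.662/60 = 24.644367
hemisphere W, so the sign is −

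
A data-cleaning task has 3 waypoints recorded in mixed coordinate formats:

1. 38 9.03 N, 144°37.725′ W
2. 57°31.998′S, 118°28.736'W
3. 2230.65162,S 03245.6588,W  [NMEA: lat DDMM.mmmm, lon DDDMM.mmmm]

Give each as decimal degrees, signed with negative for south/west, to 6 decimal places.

Point 1:
  φ: 38 + 9.03/60 = 38.1505000
  N ⇒ keep positive
  Lon: 37.725′ = 0.628750°; total 144.6287500
  hemisphere W, so the sign is −
Point 2:
  Lat: 57 + 31.998/60 = 57.5333000
  S → negative
  λ: 118 + 28.736/60 = 118.4789333
  W → negative
Point 3:
  φ: split at 2 digits → 22° and 30.65162′; 22 + 30.65162/60 = 22.5108603
  S → negative
  λ: split at 3 digits → 032° and 45.6588′; 32 + 45.6588/60 = 32.7609800
  W → negative

1. 38.150500, -144.628750
2. -57.533300, -118.478933
3. -22.510860, -32.760980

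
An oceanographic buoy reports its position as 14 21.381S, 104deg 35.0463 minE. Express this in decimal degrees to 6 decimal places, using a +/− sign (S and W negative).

φ: 21.381′ = 0.356350°; total 14.3563500
S → negative
λ: 35.0463′ = 0.584105°; total 104.5841050
E → positive

-14.356350, 104.584105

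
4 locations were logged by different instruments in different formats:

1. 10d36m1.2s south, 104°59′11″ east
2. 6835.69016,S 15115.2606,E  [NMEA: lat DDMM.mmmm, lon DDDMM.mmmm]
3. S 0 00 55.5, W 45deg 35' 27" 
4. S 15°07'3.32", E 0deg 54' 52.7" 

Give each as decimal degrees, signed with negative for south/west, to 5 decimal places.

Point 1:
  φ: 36′ + 1.2″ = 36.02000′; 10 + 36.02000/60 = 10.600333
  S ⇒ negate
  λ: 59′ + 11″ = 59.18333′; 104 + 59.18333/60 = 104.986389
  E → positive
Point 2:
  Latitude: degrees = first 2 digits = 68, minutes = 35.69016; 68 + 35.69016/60 = 68.594836
  hemisphere S, so the sign is −
  λ: split at 3 digits → 151° and 15.2606′; 151 + 15.2606/60 = 151.254343
  E ⇒ keep positive
Point 3:
  Latitude: 0 + 0/60 + 55.5/3600 = 0.015417
  hemisphere S, so the sign is −
  λ: 45° + 35/60 + 27/3600 = 45 + 0.583333 + 0.007500 = 45.590833
  W ⇒ negate
Point 4:
  Lat: 15° + 7/60 + 3.32/3600 = 15 + 0.116667 + 0.000922 = 15.117589
  hemisphere S, so the sign is −
  Lon: 0° + 54/60 + 52.7/3600 = 0 + 0.900000 + 0.014639 = 0.914639
  E ⇒ keep positive

1. -10.60033, 104.98639
2. -68.59484, 151.25434
3. -0.01542, -45.59083
4. -15.11759, 0.91464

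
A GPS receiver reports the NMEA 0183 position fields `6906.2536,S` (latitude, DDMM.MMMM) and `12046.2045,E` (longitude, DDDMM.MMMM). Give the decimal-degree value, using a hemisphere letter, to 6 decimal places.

69.104227° S, 120.770075° E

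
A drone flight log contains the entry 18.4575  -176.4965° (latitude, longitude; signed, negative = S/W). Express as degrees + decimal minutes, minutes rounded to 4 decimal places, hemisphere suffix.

18° 27.4500′ N, 176° 29.7900′ W

φ: 18° + 0.457500 × 60 = 18° 27.450000′
Longitude is negative → W; |value| = 176.496500
Lon: minutes = (176.496500 − 176) × 60 = 29.790000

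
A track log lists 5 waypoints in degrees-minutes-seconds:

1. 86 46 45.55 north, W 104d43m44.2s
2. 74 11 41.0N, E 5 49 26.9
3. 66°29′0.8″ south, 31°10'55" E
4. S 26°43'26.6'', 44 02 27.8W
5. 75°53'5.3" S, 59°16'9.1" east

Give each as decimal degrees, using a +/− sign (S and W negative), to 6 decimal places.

1. 86.779319, -104.728944
2. 74.194722, 5.824139
3. -66.483556, 31.181944
4. -26.724056, -44.041056
5. -75.884806, 59.269194

Point 1:
  φ: 46′ + 45.55″ = 46.75917′; 86 + 46.75917/60 = 86.7793194
  N ⇒ keep positive
  Lon: 43′ + 44.2″ = 43.73667′; 104 + 43.73667/60 = 104.7289444
  hemisphere W, so the sign is −
Point 2:
  Latitude: 74° + 11/60 + 41/3600 = 74 + 0.183333 + 0.011389 = 74.1947222
  N → positive
  λ: 5° + 49/60 + 26.9/3600 = 5 + 0.816667 + 0.007472 = 5.8241389
  E ⇒ keep positive
Point 3:
  Latitude: 29′ + 0.8″ = 29.01333′; 66 + 29.01333/60 = 66.4835556
  S → negative
  λ: 31 + 10/60 + 55/3600 = 31.1819444
  E → positive
Point 4:
  Latitude: 26° + 43/60 + 26.6/3600 = 26 + 0.716667 + 0.007389 = 26.7240556
  S → negative
  Longitude: 44 + 2/60 + 27.8/3600 = 44.0410556
  hemisphere W, so the sign is −
Point 5:
  Latitude: 53′ + 5.3″ = 53.08833′; 75 + 53.08833/60 = 75.8848056
  hemisphere S, so the sign is −
  λ: 59° + 16/60 + 9.1/3600 = 59 + 0.266667 + 0.002528 = 59.2691944
  E ⇒ keep positive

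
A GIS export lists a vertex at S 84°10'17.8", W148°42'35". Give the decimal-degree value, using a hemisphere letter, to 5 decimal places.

Lat: 84 + 10/60 + 17.8/3600 = 84.171611
Longitude: 42′ + 35″ = 42.58333′; 148 + 42.58333/60 = 148.709722

84.17161° S, 148.70972° W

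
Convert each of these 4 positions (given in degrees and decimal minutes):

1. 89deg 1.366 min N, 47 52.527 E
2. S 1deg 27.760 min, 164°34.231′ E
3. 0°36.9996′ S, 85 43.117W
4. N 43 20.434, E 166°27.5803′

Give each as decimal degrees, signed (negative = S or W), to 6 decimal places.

Point 1:
  Lat: 1.366′ = 0.022767°; total 89.0227667
  N ⇒ keep positive
  λ: 52.527′ = 0.875450°; total 47.8754500
  E ⇒ keep positive
Point 2:
  Latitude: 27.76′ = 0.462667°; total 1.4626667
  S → negative
  Longitude: 164 + 34.231/60 = 164.5705167
  E ⇒ keep positive
Point 3:
  φ: 0 + 36.9996/60 = 0.6166600
  S ⇒ negate
  λ: 85 + 43.117/60 = 85.7186167
  W → negative
Point 4:
  Lat: 20.434′ = 0.340567°; total 43.3405667
  N ⇒ keep positive
  Lon: 27.5803′ = 0.459672°; total 166.4596717
  E → positive

1. 89.022767, 47.875450
2. -1.462667, 164.570517
3. -0.616660, -85.718617
4. 43.340567, 166.459672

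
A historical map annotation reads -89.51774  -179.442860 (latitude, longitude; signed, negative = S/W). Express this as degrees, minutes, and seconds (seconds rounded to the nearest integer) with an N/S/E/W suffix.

Latitude is negative → S; |value| = 89.517740
φ: 0.517740 × 60 = 31.06440′ → 31′, remainder × 60 = 3.86″
Longitude is negative → W; |value| = 179.442860
Longitude: whole degrees 179; 26.57160′ → 26′ and 34.30″

89°31′4″ S, 179°26′34″ W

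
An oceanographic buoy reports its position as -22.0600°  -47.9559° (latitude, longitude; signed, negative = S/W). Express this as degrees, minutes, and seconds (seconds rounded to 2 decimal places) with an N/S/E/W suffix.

Latitude is negative → S; |value| = 22.060000
Latitude: 0.060000 × 60 = 3.60000′ → 3′, remainder × 60 = 36.0000″
Longitude is negative → W; |value| = 47.955900
λ: 0.955900 × 60 = 57.35400′ → 57′, remainder × 60 = 21.2400″

22°03′36.00″ S, 47°57′21.24″ W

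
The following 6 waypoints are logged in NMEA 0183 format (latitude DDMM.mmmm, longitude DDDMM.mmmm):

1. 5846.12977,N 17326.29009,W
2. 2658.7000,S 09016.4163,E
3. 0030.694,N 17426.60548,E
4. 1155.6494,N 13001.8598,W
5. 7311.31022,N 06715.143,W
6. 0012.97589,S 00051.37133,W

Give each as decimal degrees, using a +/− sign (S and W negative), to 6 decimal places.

Point 1:
  Latitude: degrees = first 2 digits = 58, minutes = 46.12977; 58 + 46.12977/60 = 58.7688295
  N → positive
  λ: split at 3 digits → 173° and 26.29009′; 173 + 26.29009/60 = 173.4381682
  hemisphere W, so the sign is −
Point 2:
  Latitude: degrees = first 2 digits = 26, minutes = 58.7; 26 + 58.7/60 = 26.9783333
  S → negative
  Lon: split at 3 digits → 090° and 16.4163′; 90 + 16.4163/60 = 90.2736050
  E ⇒ keep positive
Point 3:
  Latitude: degrees = first 2 digits = 0, minutes = 30.694; 0 + 30.694/60 = 0.5115667
  N ⇒ keep positive
  λ: degrees = first 3 digits = 174, minutes = 26.60548; 174 + 26.60548/60 = 174.4434247
  E ⇒ keep positive
Point 4:
  φ: split at 2 digits → 11° and 55.6494′; 11 + 55.6494/60 = 11.9274900
  N → positive
  λ: split at 3 digits → 130° and 1.8598′; 130 + 1.8598/60 = 130.0309967
  hemisphere W, so the sign is −
Point 5:
  Lat: degrees = first 2 digits = 73, minutes = 11.31022; 73 + 11.31022/60 = 73.1885037
  N ⇒ keep positive
  Longitude: degrees = first 3 digits = 67, minutes = 15.143; 67 + 15.143/60 = 67.2523833
  hemisphere W, so the sign is −
Point 6:
  φ: split at 2 digits → 00° and 12.97589′; 0 + 12.97589/60 = 0.2162648
  S → negative
  Longitude: split at 3 digits → 000° and 51.37133′; 0 + 51.37133/60 = 0.8561888
  W ⇒ negate

1. 58.768830, -173.438168
2. -26.978333, 90.273605
3. 0.511567, 174.443425
4. 11.927490, -130.030997
5. 73.188504, -67.252383
6. -0.216265, -0.856189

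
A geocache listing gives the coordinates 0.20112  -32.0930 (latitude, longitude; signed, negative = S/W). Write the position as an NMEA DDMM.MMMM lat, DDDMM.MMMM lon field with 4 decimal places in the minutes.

0012.0672,N / 03205.5800,W

Latitude: fractional part 0.201120 → 12.067200 minutes
Longitude is negative → W; |value| = 32.093000
λ: 32° + 0.093000 × 60 = 32° 5.580000′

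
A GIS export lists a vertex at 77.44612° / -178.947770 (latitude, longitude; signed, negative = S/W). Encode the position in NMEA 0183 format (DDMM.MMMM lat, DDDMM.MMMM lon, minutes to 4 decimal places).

7726.7672,N / 17856.8662,W

Lat: minutes = (77.446120 − 77) × 60 = 26.767200
Longitude is negative → W; |value| = 178.947770
Longitude: fractional part 0.947770 → 56.866200 minutes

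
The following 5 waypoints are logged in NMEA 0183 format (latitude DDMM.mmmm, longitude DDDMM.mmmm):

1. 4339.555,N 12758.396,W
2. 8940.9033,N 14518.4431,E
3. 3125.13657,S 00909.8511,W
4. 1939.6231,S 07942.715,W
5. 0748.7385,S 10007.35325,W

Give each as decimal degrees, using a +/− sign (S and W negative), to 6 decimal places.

1. 43.659250, -127.973267
2. 89.681722, 145.307385
3. -31.418943, -9.164185
4. -19.660385, -79.711917
5. -7.812308, -100.122554

Point 1:
  φ: degrees = first 2 digits = 43, minutes = 39.555; 43 + 39.555/60 = 43.6592500
  N ⇒ keep positive
  Longitude: degrees = first 3 digits = 127, minutes = 58.396; 127 + 58.396/60 = 127.9732667
  W → negative
Point 2:
  Latitude: degrees = first 2 digits = 89, minutes = 40.9033; 89 + 40.9033/60 = 89.6817217
  N → positive
  Lon: split at 3 digits → 145° and 18.4431′; 145 + 18.4431/60 = 145.3073850
  E → positive
Point 3:
  Latitude: degrees = first 2 digits = 31, minutes = 25.13657; 31 + 25.13657/60 = 31.4189428
  S → negative
  Lon: split at 3 digits → 009° and 9.8511′; 9 + 9.8511/60 = 9.1641850
  hemisphere W, so the sign is −
Point 4:
  Latitude: split at 2 digits → 19° and 39.6231′; 19 + 39.6231/60 = 19.6603850
  S ⇒ negate
  Longitude: split at 3 digits → 079° and 42.715′; 79 + 42.715/60 = 79.7119167
  hemisphere W, so the sign is −
Point 5:
  Lat: degrees = first 2 digits = 7, minutes = 48.7385; 7 + 48.7385/60 = 7.8123083
  S ⇒ negate
  λ: split at 3 digits → 100° and 7.35325′; 100 + 7.35325/60 = 100.1225542
  W → negative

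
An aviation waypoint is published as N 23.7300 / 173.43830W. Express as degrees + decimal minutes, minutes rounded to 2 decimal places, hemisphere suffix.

φ: 23° + 0.730000 × 60 = 23° 43.8000′
Longitude: fractional part 0.438300 → 26.2980 minutes

23° 43.80′ N, 173° 26.30′ W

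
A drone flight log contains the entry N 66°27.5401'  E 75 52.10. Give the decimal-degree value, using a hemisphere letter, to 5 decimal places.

66.45900° N, 75.86833° E

Latitude: 27.5401′ = 0.459002°; total 66.459002
λ: 52.1′ = 0.868333°; total 75.868333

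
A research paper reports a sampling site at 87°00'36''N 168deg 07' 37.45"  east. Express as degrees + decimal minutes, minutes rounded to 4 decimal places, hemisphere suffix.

Lat: seconds/60 = 0.60000; minutes = 0 + 0.60000 = 0.600000
λ: 7 + 37.45/60 = 7.624167′

87° 0.6000′ N, 168° 7.6242′ E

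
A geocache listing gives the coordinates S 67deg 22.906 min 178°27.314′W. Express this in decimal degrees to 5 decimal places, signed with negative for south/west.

-67.38177, -178.45523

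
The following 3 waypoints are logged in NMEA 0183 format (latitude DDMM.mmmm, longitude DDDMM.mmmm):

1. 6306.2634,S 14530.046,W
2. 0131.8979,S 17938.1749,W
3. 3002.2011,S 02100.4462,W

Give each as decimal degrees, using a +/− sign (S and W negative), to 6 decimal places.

Point 1:
  Lat: split at 2 digits → 63° and 6.2634′; 63 + 6.2634/60 = 63.1043900
  S ⇒ negate
  Lon: degrees = first 3 digits = 145, minutes = 30.046; 145 + 30.046/60 = 145.5007667
  W → negative
Point 2:
  Lat: degrees = first 2 digits = 1, minutes = 31.8979; 1 + 31.8979/60 = 1.5316317
  hemisphere S, so the sign is −
  λ: degrees = first 3 digits = 179, minutes = 38.1749; 179 + 38.1749/60 = 179.6362483
  W → negative
Point 3:
  φ: split at 2 digits → 30° and 2.2011′; 30 + 2.2011/60 = 30.0366850
  S → negative
  Longitude: split at 3 digits → 021° and 0.4462′; 21 + 0.4462/60 = 21.0074367
  W ⇒ negate

1. -63.104390, -145.500767
2. -1.531632, -179.636248
3. -30.036685, -21.007437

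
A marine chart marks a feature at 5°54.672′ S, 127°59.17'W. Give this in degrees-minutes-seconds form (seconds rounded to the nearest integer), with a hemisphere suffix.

5°54′40″ S, 127°59′10″ W

Lat: fractional minutes 0.67200 × 60 = 40.32″
λ: 59.17000′ → 59′ and 0.17000 × 60 = 10.20″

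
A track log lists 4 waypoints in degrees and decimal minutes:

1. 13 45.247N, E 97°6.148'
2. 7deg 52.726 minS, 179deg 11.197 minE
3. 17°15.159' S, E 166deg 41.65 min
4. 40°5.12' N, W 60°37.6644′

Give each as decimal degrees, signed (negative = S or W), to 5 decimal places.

Point 1:
  Lat: 45.247′ = 0.754117°; total 13.754117
  N ⇒ keep positive
  λ: 97 + 6.148/60 = 97.102467
  E ⇒ keep positive
Point 2:
  Lat: 7 + 52.726/60 = 7.878767
  S ⇒ negate
  Lon: 11.197′ = 0.186617°; total 179.186617
  E → positive
Point 3:
  Lat: 17 + 15.159/60 = 17.252650
  S → negative
  λ: 41.65′ = 0.694167°; total 166.694167
  E ⇒ keep positive
Point 4:
  φ: 5.12′ = 0.085333°; total 40.085333
  N ⇒ keep positive
  Longitude: 37.6644′ = 0.627740°; total 60.627740
  hemisphere W, so the sign is −

1. 13.75412, 97.10247
2. -7.87877, 179.18662
3. -17.25265, 166.69417
4. 40.08533, -60.62774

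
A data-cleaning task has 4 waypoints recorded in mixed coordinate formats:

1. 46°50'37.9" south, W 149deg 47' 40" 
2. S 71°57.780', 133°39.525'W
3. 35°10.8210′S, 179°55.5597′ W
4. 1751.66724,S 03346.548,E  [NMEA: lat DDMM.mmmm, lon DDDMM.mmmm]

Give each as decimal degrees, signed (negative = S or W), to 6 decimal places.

Point 1:
  Lat: 50′ + 37.9″ = 50.63167′; 46 + 50.63167/60 = 46.8438611
  S → negative
  Longitude: 149 + 47/60 + 40/3600 = 149.7944444
  W → negative
Point 2:
  φ: 57.78′ = 0.963000°; total 71.9630000
  S ⇒ negate
  Lon: 133 + 39.525/60 = 133.6587500
  W ⇒ negate
Point 3:
  Latitude: 35 + 10.821/60 = 35.1803500
  S ⇒ negate
  Longitude: 55.5597′ = 0.925995°; total 179.9259950
  W → negative
Point 4:
  φ: split at 2 digits → 17° and 51.66724′; 17 + 51.66724/60 = 17.8611207
  S → negative
  Lon: degrees = first 3 digits = 33, minutes = 46.548; 33 + 46.548/60 = 33.7758000
  E ⇒ keep positive

1. -46.843861, -149.794444
2. -71.963000, -133.658750
3. -35.180350, -179.925995
4. -17.861121, 33.775800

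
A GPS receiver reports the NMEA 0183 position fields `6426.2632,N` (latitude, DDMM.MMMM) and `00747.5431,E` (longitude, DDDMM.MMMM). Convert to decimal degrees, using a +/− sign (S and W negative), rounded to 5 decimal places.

64.43772, 7.79239

Lat: split at 2 digits → 64° and 26.2632′; 64 + 26.2632/60 = 64.437720
N → positive
Longitude: split at 3 digits → 007° and 47.5431′; 7 + 47.5431/60 = 7.792385
E → positive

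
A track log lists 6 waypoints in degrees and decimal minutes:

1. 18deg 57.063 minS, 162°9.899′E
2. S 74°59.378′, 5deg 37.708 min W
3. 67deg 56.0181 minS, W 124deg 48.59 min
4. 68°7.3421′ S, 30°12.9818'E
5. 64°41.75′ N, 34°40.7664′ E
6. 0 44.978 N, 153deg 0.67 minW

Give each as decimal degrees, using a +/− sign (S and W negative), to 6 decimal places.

Point 1:
  Lat: 57.063′ = 0.951050°; total 18.9510500
  S ⇒ negate
  λ: 162 + 9.899/60 = 162.1649833
  E → positive
Point 2:
  Lat: 74 + 59.378/60 = 74.9896333
  hemisphere S, so the sign is −
  Lon: 37.708′ = 0.628467°; total 5.6284667
  W ⇒ negate
Point 3:
  φ: 56.0181′ = 0.933635°; total 67.9336350
  hemisphere S, so the sign is −
  Lon: 124 + 48.59/60 = 124.8098333
  hemisphere W, so the sign is −
Point 4:
  Latitude: 7.3421′ = 0.122368°; total 68.1223683
  S ⇒ negate
  λ: 12.9818′ = 0.216363°; total 30.2163633
  E → positive
Point 5:
  Lat: 64 + 41.75/60 = 64.6958333
  N ⇒ keep positive
  Longitude: 34 + 40.7664/60 = 34.6794400
  E → positive
Point 6:
  Lat: 44.978′ = 0.749633°; total 0.7496333
  N → positive
  Longitude: 0.67′ = 0.011167°; total 153.0111667
  W ⇒ negate

1. -18.951050, 162.164983
2. -74.989633, -5.628467
3. -67.933635, -124.809833
4. -68.122368, 30.216363
5. 64.695833, 34.679440
6. 0.749633, -153.011167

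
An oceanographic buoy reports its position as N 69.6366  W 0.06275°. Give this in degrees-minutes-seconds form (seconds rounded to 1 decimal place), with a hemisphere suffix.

69°38′11.8″ N, 0°03′45.9″ W

φ: 0.636600 × 60 = 38.19600′ → 38′, remainder × 60 = 11.760″
λ: 0.062750° → 3.76500′; 0.76500 × 60 = 45.900″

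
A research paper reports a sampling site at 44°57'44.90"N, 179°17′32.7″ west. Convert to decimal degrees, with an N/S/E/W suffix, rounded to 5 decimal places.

Latitude: 57′ + 44.9″ = 57.74833′; 44 + 57.74833/60 = 44.962472
λ: 179 + 17/60 + 32.7/3600 = 179.292417

44.96247° N, 179.29242° W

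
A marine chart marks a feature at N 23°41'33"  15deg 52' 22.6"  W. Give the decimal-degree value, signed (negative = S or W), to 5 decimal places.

23.69250, -15.87294

Latitude: 23 + 41/60 + 33/3600 = 23.692500
N ⇒ keep positive
Lon: 15° + 52/60 + 22.6/3600 = 15 + 0.866667 + 0.006278 = 15.872944
W → negative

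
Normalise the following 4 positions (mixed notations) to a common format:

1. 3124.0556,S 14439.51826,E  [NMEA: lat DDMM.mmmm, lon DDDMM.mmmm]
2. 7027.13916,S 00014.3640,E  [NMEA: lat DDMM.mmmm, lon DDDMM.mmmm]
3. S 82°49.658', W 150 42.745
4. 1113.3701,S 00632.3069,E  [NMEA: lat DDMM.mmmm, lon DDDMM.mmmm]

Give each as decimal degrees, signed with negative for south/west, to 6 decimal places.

1. -31.400927, 144.658638
2. -70.452319, 0.239400
3. -82.827633, -150.712417
4. -11.222835, 6.538448

Point 1:
  Latitude: split at 2 digits → 31° and 24.0556′; 31 + 24.0556/60 = 31.4009267
  hemisphere S, so the sign is −
  Longitude: degrees = first 3 digits = 144, minutes = 39.51826; 144 + 39.51826/60 = 144.6586377
  E → positive
Point 2:
  Latitude: split at 2 digits → 70° and 27.13916′; 70 + 27.13916/60 = 70.4523193
  S ⇒ negate
  Lon: split at 3 digits → 000° and 14.364′; 0 + 14.364/60 = 0.2394000
  E ⇒ keep positive
Point 3:
  Lat: 49.658′ = 0.827633°; total 82.8276333
  S ⇒ negate
  Lon: 42.745′ = 0.712417°; total 150.7124167
  W → negative
Point 4:
  Latitude: split at 2 digits → 11° and 13.3701′; 11 + 13.3701/60 = 11.2228350
  hemisphere S, so the sign is −
  Longitude: degrees = first 3 digits = 6, minutes = 32.3069; 6 + 32.3069/60 = 6.5384483
  E → positive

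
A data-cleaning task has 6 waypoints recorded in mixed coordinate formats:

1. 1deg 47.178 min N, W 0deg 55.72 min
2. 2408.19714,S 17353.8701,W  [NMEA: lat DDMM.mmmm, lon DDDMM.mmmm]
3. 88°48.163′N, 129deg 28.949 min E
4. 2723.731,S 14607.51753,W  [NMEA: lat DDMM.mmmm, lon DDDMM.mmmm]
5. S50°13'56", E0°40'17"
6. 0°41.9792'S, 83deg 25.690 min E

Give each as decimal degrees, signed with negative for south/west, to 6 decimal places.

Point 1:
  Latitude: 1 + 47.178/60 = 1.7863000
  N ⇒ keep positive
  Longitude: 0 + 55.72/60 = 0.9286667
  W ⇒ negate
Point 2:
  Latitude: degrees = first 2 digits = 24, minutes = 8.19714; 24 + 8.19714/60 = 24.1366190
  S → negative
  λ: degrees = first 3 digits = 173, minutes = 53.8701; 173 + 53.8701/60 = 173.8978350
  W ⇒ negate
Point 3:
  Lat: 48.163′ = 0.802717°; total 88.8027167
  N ⇒ keep positive
  λ: 129 + 28.949/60 = 129.4824833
  E ⇒ keep positive
Point 4:
  Latitude: split at 2 digits → 27° and 23.731′; 27 + 23.731/60 = 27.3955167
  S ⇒ negate
  Longitude: degrees = first 3 digits = 146, minutes = 7.51753; 146 + 7.51753/60 = 146.1252922
  W ⇒ negate
Point 5:
  φ: 13′ + 56″ = 13.93333′; 50 + 13.93333/60 = 50.2322222
  S ⇒ negate
  Lon: 0° + 40/60 + 17/3600 = 0 + 0.666667 + 0.004722 = 0.6713889
  E → positive
Point 6:
  Lat: 41.9792′ = 0.699653°; total 0.6996533
  S → negative
  Lon: 25.69′ = 0.428167°; total 83.4281667
  E → positive

1. 1.786300, -0.928667
2. -24.136619, -173.897835
3. 88.802717, 129.482483
4. -27.395517, -146.125292
5. -50.232222, 0.671389
6. -0.699653, 83.428167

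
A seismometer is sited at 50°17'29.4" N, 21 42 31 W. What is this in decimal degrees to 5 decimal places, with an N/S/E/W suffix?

Latitude: 50° + 17/60 + 29.4/3600 = 50 + 0.283333 + 0.008167 = 50.291500
λ: 42′ + 31″ = 42.51667′; 21 + 42.51667/60 = 21.708611

50.29150° N, 21.70861° W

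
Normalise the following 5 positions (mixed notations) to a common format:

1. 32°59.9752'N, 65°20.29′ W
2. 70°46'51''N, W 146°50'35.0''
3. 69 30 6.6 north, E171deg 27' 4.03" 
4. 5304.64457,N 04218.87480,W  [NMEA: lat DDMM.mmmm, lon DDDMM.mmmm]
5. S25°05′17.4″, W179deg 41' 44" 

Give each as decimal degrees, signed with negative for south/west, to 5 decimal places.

1. 32.99959, -65.33817
2. 70.78083, -146.84306
3. 69.50183, 171.45112
4. 53.07741, -42.31458
5. -25.08817, -179.69556

Point 1:
  Latitude: 59.9752′ = 0.999587°; total 32.999587
  N → positive
  λ: 65 + 20.29/60 = 65.338167
  W → negative
Point 2:
  φ: 70° + 46/60 + 51/3600 = 70 + 0.766667 + 0.014167 = 70.780833
  N → positive
  Longitude: 146° + 50/60 + 35/3600 = 146 + 0.833333 + 0.009722 = 146.843056
  W → negative
Point 3:
  Latitude: 69 + 30/60 + 6.6/3600 = 69.501833
  N → positive
  λ: 171 + 27/60 + 4.03/3600 = 171.451119
  E → positive
Point 4:
  Latitude: degrees = first 2 digits = 53, minutes = 4.64457; 53 + 4.64457/60 = 53.077410
  N → positive
  λ: degrees = first 3 digits = 42, minutes = 18.8748; 42 + 18.8748/60 = 42.314580
  W → negative
Point 5:
  Lat: 25° + 5/60 + 17.4/3600 = 25 + 0.083333 + 0.004833 = 25.088167
  S ⇒ negate
  λ: 41′ + 44″ = 41.73333′; 179 + 41.73333/60 = 179.695556
  W → negative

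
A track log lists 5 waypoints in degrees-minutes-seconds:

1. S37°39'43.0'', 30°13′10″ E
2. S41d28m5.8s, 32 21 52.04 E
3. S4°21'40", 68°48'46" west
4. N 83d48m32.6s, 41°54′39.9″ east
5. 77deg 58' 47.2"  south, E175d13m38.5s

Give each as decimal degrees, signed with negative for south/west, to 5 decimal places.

1. -37.66194, 30.21944
2. -41.46828, 32.36446
3. -4.36111, -68.81278
4. 83.80906, 41.91108
5. -77.97978, 175.22736

Point 1:
  Lat: 37° + 39/60 + 43/3600 = 37 + 0.650000 + 0.011944 = 37.661944
  hemisphere S, so the sign is −
  λ: 13′ + 10″ = 13.16667′; 30 + 13.16667/60 = 30.219444
  E → positive
Point 2:
  Latitude: 41° + 28/60 + 5.8/3600 = 41 + 0.466667 + 0.001611 = 41.468278
  S → negative
  λ: 32° + 21/60 + 52.04/3600 = 32 + 0.350000 + 0.014456 = 32.364456
  E ⇒ keep positive
Point 3:
  Lat: 4° + 21/60 + 40/3600 = 4 + 0.350000 + 0.011111 = 4.361111
  S ⇒ negate
  Lon: 48′ + 46″ = 48.76667′; 68 + 48.76667/60 = 68.812778
  W ⇒ negate
Point 4:
  Latitude: 83° + 48/60 + 32.6/3600 = 83 + 0.800000 + 0.009056 = 83.809056
  N → positive
  Lon: 54′ + 39.9″ = 54.66500′; 41 + 54.66500/60 = 41.911083
  E ⇒ keep positive
Point 5:
  Latitude: 77° + 58/60 + 47.2/3600 = 77 + 0.966667 + 0.013111 = 77.979778
  S ⇒ negate
  λ: 13′ + 38.5″ = 13.64167′; 175 + 13.64167/60 = 175.227361
  E ⇒ keep positive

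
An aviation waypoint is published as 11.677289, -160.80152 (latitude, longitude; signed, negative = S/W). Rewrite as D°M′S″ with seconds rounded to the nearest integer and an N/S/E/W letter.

Latitude: whole degrees 11; 40.63734′ → 40′ and 38.24″
Longitude is negative → W; |value| = 160.801520
Lon: 0.801520 × 60 = 48.09120′ → 48′, remainder × 60 = 5.47″

11°40′38″ N, 160°48′5″ W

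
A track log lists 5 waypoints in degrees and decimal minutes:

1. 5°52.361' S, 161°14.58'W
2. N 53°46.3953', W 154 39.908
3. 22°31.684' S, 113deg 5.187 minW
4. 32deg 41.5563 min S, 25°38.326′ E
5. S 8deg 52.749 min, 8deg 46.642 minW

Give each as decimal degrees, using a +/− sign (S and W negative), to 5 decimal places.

1. -5.87268, -161.24300
2. 53.77326, -154.66513
3. -22.52807, -113.08645
4. -32.69261, 25.63877
5. -8.87915, -8.77737

Point 1:
  Lat: 5 + 52.361/60 = 5.872683
  hemisphere S, so the sign is −
  Lon: 161 + 14.58/60 = 161.243000
  hemisphere W, so the sign is −
Point 2:
  φ: 46.3953′ = 0.773255°; total 53.773255
  N ⇒ keep positive
  Longitude: 154 + 39.908/60 = 154.665133
  W → negative
Point 3:
  Latitude: 22 + 31.684/60 = 22.528067
  S ⇒ negate
  λ: 5.187′ = 0.086450°; total 113.086450
  W ⇒ negate
Point 4:
  φ: 32 + 41.5563/60 = 32.692605
  S ⇒ negate
  λ: 25 + 38.326/60 = 25.638767
  E ⇒ keep positive
Point 5:
  Latitude: 8 + 52.749/60 = 8.879150
  S ⇒ negate
  Longitude: 8 + 46.642/60 = 8.777367
  hemisphere W, so the sign is −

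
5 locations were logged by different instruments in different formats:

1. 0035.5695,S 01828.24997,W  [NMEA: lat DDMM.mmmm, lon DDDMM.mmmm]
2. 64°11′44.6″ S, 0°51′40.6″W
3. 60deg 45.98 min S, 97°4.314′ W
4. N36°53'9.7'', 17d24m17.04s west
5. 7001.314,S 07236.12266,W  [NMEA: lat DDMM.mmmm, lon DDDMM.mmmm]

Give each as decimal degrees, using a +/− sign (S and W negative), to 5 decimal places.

1. -0.59283, -18.47083
2. -64.19572, -0.86128
3. -60.76633, -97.07190
4. 36.88603, -17.40473
5. -70.02190, -72.60204

Point 1:
  φ: degrees = first 2 digits = 0, minutes = 35.5695; 0 + 35.5695/60 = 0.592825
  S ⇒ negate
  λ: split at 3 digits → 018° and 28.24997′; 18 + 28.24997/60 = 18.470833
  W ⇒ negate
Point 2:
  Latitude: 64 + 11/60 + 44.6/3600 = 64.195722
  S → negative
  Lon: 51′ + 40.6″ = 51.67667′; 0 + 51.67667/60 = 0.861278
  W → negative
Point 3:
  Lat: 45.98′ = 0.766333°; total 60.766333
  S → negative
  Lon: 97 + 4.314/60 = 97.071900
  W ⇒ negate
Point 4:
  Lat: 36° + 53/60 + 9.7/3600 = 36 + 0.883333 + 0.002694 = 36.886028
  N → positive
  λ: 17 + 24/60 + 17.04/3600 = 17.404733
  W ⇒ negate
Point 5:
  Latitude: degrees = first 2 digits = 70, minutes = 1.314; 70 + 1.314/60 = 70.021900
  S ⇒ negate
  Lon: degrees = first 3 digits = 72, minutes = 36.12266; 72 + 36.12266/60 = 72.602044
  W ⇒ negate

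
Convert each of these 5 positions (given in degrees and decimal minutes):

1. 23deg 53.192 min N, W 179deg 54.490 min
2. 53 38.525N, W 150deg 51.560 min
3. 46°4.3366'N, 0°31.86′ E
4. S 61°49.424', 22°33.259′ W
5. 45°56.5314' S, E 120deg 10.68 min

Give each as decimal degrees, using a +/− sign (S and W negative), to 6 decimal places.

1. 23.886533, -179.908167
2. 53.642083, -150.859333
3. 46.072277, 0.531000
4. -61.823733, -22.554317
5. -45.942190, 120.178000

Point 1:
  Lat: 23 + 53.192/60 = 23.8865333
  N ⇒ keep positive
  Longitude: 179 + 54.49/60 = 179.9081667
  W → negative
Point 2:
  φ: 38.525′ = 0.642083°; total 53.6420833
  N ⇒ keep positive
  λ: 150 + 51.56/60 = 150.8593333
  W ⇒ negate
Point 3:
  Latitude: 4.3366′ = 0.072277°; total 46.0722767
  N → positive
  λ: 31.86′ = 0.531000°; total 0.5310000
  E ⇒ keep positive
Point 4:
  Latitude: 49.424′ = 0.823733°; total 61.8237333
  S ⇒ negate
  Longitude: 22 + 33.259/60 = 22.5543167
  W ⇒ negate
Point 5:
  Lat: 45 + 56.5314/60 = 45.9421900
  hemisphere S, so the sign is −
  λ: 10.68′ = 0.178000°; total 120.1780000
  E → positive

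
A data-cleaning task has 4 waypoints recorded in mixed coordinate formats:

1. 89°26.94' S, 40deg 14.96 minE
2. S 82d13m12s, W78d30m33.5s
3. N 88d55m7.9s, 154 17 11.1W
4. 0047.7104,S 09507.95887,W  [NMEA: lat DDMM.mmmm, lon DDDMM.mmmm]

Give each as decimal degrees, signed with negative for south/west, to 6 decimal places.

1. -89.449000, 40.249333
2. -82.220000, -78.509306
3. 88.918861, -154.286417
4. -0.795173, -95.132648

Point 1:
  φ: 26.94′ = 0.449000°; total 89.4490000
  S → negative
  λ: 14.96′ = 0.249333°; total 40.2493333
  E ⇒ keep positive
Point 2:
  φ: 82 + 13/60 + 12/3600 = 82.2200000
  S → negative
  Longitude: 78 + 30/60 + 33.5/3600 = 78.5093056
  W ⇒ negate
Point 3:
  Lat: 88 + 55/60 + 7.9/3600 = 88.9188611
  N ⇒ keep positive
  Longitude: 154 + 17/60 + 11.1/3600 = 154.2864167
  W ⇒ negate
Point 4:
  φ: split at 2 digits → 00° and 47.7104′; 0 + 47.7104/60 = 0.7951733
  S → negative
  λ: split at 3 digits → 095° and 7.95887′; 95 + 7.95887/60 = 95.1326478
  W → negative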